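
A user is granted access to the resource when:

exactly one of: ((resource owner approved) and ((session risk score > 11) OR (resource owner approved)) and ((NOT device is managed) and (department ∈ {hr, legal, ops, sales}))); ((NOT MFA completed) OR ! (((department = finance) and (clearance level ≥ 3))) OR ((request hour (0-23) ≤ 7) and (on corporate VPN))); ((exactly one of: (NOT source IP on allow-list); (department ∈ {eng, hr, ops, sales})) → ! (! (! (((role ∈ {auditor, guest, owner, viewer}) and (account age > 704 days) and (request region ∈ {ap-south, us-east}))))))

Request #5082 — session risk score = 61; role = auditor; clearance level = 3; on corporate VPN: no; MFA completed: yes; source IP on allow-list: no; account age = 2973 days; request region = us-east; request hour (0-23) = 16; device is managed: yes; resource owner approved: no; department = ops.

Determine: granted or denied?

Atomic conditions:
  resource owner approved: no → false
  session risk score > 11: 61 > 11 is true
  NOT device is managed: yes → false
  department ∈ {hr, legal, ops, sales}: ops is in the set → true
  NOT MFA completed: yes → false
  department = finance: ops == finance is false
  clearance level ≥ 3: 3 ≥ 3 is true
  request hour (0-23) ≤ 7: 16 ≤ 7 is false
  on corporate VPN: no → false
  NOT source IP on allow-list: no → true
  department ∈ {eng, hr, ops, sales}: ops is in the set → true
  role ∈ {auditor, guest, owner, viewer}: auditor is in the set → true
  account age > 704 days: 2973 > 704 is true
  request region ∈ {ap-south, us-east}: us-east is in the set → true
Combine:
[1.2] true OR false = true
[1.3] false AND true = false
[1] false AND true AND false = false
[2.2.1] false AND true = false
[2.2] NOT false = true
[2.3] false AND false = false
[2] false OR true OR false = true
[3.1] exactly-one(true, true) = false
[3.2.1.1.1] true AND true AND true = true
[3.2.1.1] NOT true = false
[3.2.1] NOT false = true
[3.2] NOT true = false
[3] false → false (antecedent false ⇒ implication holds) = true
[root] exactly-one(false, true, true) = false
Overall: false → denied

Denied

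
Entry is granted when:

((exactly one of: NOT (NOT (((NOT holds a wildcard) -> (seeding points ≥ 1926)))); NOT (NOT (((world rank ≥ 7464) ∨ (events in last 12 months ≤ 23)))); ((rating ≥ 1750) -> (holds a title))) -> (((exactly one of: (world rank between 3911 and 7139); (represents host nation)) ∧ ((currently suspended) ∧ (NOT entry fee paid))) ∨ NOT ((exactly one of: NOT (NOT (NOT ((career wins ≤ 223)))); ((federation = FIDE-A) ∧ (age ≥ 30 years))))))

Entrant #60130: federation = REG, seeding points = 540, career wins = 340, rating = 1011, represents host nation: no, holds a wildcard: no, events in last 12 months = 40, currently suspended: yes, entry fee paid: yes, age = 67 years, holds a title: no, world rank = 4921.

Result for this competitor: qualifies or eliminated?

Atomic conditions:
  NOT holds a wildcard: no → true
  seeding points ≥ 1926: 540 ≥ 1926 is false
  world rank ≥ 7464: 4921 ≥ 7464 is false
  events in last 12 months ≤ 23: 40 ≤ 23 is false
  rating ≥ 1750: 1011 ≥ 1750 is false
  holds a title: no → false
  world rank between 3911 and 7139: 4921 in [3911, 7139] is true
  represents host nation: no → false
  currently suspended: yes → true
  NOT entry fee paid: yes → false
  career wins ≤ 223: 340 ≤ 223 is false
  federation = FIDE-A: REG == FIDE-A is false
  age ≥ 30 years: 67 ≥ 30 is true
Combine:
[1.1.1.1] true → false = false
[1.1.1] NOT false = true
[1.1] NOT true = false
[1.2.1.1] false OR false = false
[1.2.1] NOT false = true
[1.2] NOT true = false
[1.3] false → false (antecedent false ⇒ implication holds) = true
[1] exactly-one(false, false, true) = true
[2.1.1] exactly-one(true, false) = true
[2.1.2] true AND false = false
[2.1] true AND false = false
[2.2.1.1.1.1] NOT false = true
[2.2.1.1.1] NOT true = false
[2.2.1.1] NOT false = true
[2.2.1.2] false AND true = false
[2.2.1] exactly-one(true, false) = true
[2.2] NOT true = false
[2] false OR false = false
[root] true → false = false
Overall: false → eliminated

Eliminated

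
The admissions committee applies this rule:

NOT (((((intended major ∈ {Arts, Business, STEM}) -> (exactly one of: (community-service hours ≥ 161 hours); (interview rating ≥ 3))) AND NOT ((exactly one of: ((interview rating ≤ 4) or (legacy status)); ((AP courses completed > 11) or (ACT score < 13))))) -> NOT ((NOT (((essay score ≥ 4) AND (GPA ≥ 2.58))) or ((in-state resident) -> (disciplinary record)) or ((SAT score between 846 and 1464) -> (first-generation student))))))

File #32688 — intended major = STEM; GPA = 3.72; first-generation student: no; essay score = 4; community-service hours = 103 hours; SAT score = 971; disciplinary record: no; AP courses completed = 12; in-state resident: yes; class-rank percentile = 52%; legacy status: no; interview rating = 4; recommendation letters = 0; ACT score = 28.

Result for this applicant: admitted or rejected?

Rejected

Atomic conditions:
  intended major ∈ {Arts, Business, STEM}: STEM is in the set → true
  community-service hours ≥ 161 hours: 103 ≥ 161 is false
  interview rating ≥ 3: 4 ≥ 3 is true
  interview rating ≤ 4: 4 ≤ 4 is true
  legacy status: no → false
  AP courses completed > 11: 12 > 11 is true
  ACT score < 13: 28 < 13 is false
  essay score ≥ 4: 4 ≥ 4 is true
  GPA ≥ 2.58: 3.72 ≥ 2.58 is true
  in-state resident: yes → true
  disciplinary record: no → false
  SAT score between 846 and 1464: 971 in [846, 1464] is true
  first-generation student: no → false
Combine:
[1.1.1.2] exactly-one(false, true) = true
[1.1.1] true → true = true
[1.1.2.1.1] true OR false = true
[1.1.2.1.2] true OR false = true
[1.1.2.1] exactly-one(true, true) = false
[1.1.2] NOT false = true
[1.1] true AND true = true
[1.2.1.1.1] true AND true = true
[1.2.1.1] NOT true = false
[1.2.1.2] true → false = false
[1.2.1.3] true → false = false
[1.2.1] false OR false OR false = false
[1.2] NOT false = true
[1] true → true = true
[root] NOT true = false
Overall: false → rejected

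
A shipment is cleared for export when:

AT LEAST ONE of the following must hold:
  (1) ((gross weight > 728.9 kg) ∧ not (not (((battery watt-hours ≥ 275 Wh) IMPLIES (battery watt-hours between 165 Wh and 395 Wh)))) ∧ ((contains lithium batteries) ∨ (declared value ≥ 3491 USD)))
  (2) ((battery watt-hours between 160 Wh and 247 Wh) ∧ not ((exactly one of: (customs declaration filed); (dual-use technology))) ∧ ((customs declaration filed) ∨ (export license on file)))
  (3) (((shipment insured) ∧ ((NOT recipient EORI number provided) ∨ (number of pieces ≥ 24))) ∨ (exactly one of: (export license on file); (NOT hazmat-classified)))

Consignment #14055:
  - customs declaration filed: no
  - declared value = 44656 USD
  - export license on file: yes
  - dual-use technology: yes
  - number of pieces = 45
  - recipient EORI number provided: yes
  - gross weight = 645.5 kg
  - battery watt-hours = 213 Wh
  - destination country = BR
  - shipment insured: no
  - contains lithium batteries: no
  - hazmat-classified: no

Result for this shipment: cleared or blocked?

Atomic conditions:
  gross weight > 728.9 kg: 645.5 > 728.9 is false
  battery watt-hours ≥ 275 Wh: 213 ≥ 275 is false
  battery watt-hours between 165 Wh and 395 Wh: 213 in [165, 395] is true
  contains lithium batteries: no → false
  declared value ≥ 3491 USD: 44656 ≥ 3491 is true
  battery watt-hours between 160 Wh and 247 Wh: 213 in [160, 247] is true
  customs declaration filed: no → false
  dual-use technology: yes → true
  export license on file: yes → true
  shipment insured: no → false
  NOT recipient EORI number provided: yes → false
  number of pieces ≥ 24: 45 ≥ 24 is true
  NOT hazmat-classified: no → true
Combine:
[1.2.1.1] false → true (antecedent false ⇒ implication holds) = true
[1.2.1] NOT true = false
[1.2] NOT false = true
[1.3] false OR true = true
[1] false AND true AND true = false
[2.2.1] exactly-one(false, true) = true
[2.2] NOT true = false
[2.3] false OR true = true
[2] true AND false AND true = false
[3.1.2] false OR true = true
[3.1] false AND true = false
[3.2] exactly-one(true, true) = false
[3] false OR false = false
[root] false OR false OR false = false
Overall: false → blocked

Blocked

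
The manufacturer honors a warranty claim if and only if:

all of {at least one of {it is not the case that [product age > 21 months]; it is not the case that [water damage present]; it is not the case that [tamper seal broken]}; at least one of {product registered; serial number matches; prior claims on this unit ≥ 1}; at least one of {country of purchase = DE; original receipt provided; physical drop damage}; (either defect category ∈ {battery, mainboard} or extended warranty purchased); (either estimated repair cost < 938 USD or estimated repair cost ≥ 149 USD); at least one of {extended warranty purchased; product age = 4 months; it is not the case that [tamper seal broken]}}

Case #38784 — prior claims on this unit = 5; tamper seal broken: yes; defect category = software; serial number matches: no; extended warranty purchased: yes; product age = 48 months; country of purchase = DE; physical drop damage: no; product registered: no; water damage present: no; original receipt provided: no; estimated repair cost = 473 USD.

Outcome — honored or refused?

Atomic conditions:
  product age > 21 months: 48 > 21 is true
  water damage present: no → false
  tamper seal broken: yes → true
  product registered: no → false
  serial number matches: no → false
  prior claims on this unit ≥ 1: 5 ≥ 1 is true
  country of purchase = DE: DE == DE is true
  original receipt provided: no → false
  physical drop damage: no → false
  defect category ∈ {battery, mainboard}: software is not in the set → false
  extended warranty purchased: yes → true
  estimated repair cost < 938 USD: 473 < 938 is true
  estimated repair cost ≥ 149 USD: 473 ≥ 149 is true
  product age = 4 months: 48 == 4 is false
Combine:
[1.1] NOT true = false
[1.2] NOT false = true
[1.3] NOT true = false
[1] false OR true OR false = true
[2] false OR false OR true = true
[3] true OR false OR false = true
[4] false OR true = true
[5] true OR true = true
[6.3] NOT true = false
[6] true OR false OR false = true
[root] true AND true AND true AND true AND true AND true = true
Overall: true → honored

Honored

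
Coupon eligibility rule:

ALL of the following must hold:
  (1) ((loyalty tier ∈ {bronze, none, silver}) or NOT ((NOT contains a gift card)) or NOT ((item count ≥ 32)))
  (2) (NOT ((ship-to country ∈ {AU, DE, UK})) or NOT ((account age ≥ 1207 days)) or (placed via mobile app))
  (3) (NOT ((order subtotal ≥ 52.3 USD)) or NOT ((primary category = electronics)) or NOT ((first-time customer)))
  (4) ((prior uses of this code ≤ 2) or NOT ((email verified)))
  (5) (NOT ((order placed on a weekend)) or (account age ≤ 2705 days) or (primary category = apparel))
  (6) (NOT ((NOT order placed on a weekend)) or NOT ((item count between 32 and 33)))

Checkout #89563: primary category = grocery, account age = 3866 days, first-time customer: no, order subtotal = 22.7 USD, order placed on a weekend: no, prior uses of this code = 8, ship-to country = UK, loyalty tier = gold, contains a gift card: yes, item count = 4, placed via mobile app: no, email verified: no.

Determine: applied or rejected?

Rejected

Atomic conditions:
  loyalty tier ∈ {bronze, none, silver}: gold is not in the set → false
  NOT contains a gift card: yes → false
  item count ≥ 32: 4 ≥ 32 is false
  ship-to country ∈ {AU, DE, UK}: UK is in the set → true
  account age ≥ 1207 days: 3866 ≥ 1207 is true
  placed via mobile app: no → false
  order subtotal ≥ 52.3 USD: 22.7 ≥ 52.3 is false
  primary category = electronics: grocery == electronics is false
  first-time customer: no → false
  prior uses of this code ≤ 2: 8 ≤ 2 is false
  email verified: no → false
  order placed on a weekend: no → false
  account age ≤ 2705 days: 3866 ≤ 2705 is false
  primary category = apparel: grocery == apparel is false
  NOT order placed on a weekend: no → true
  item count between 32 and 33: 4 in [32, 33] is false
Combine:
[1.2] NOT false = true
[1.3] NOT false = true
[1] false OR true OR true = true
[2.1] NOT true = false
[2.2] NOT true = false
[2] false OR false OR false = false
[3.1] NOT false = true
[3.2] NOT false = true
[3.3] NOT false = true
[3] true OR true OR true = true
[4.2] NOT false = true
[4] false OR true = true
[5.1] NOT false = true
[5] true OR false OR false = true
[6.1] NOT true = false
[6.2] NOT false = true
[6] false OR true = true
[root] true AND false AND true AND true AND true AND true = false
Overall: false → rejected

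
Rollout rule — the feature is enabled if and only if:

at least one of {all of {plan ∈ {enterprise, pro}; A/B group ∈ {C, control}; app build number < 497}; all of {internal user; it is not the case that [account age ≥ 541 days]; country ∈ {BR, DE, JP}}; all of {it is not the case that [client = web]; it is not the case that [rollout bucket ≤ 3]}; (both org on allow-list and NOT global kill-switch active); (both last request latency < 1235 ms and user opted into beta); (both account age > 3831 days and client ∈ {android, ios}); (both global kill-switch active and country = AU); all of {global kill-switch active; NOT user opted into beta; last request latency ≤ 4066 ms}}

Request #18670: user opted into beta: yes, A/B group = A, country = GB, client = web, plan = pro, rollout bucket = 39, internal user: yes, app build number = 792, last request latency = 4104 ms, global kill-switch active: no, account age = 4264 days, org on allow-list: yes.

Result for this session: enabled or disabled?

Enabled

Atomic conditions:
  plan ∈ {enterprise, pro}: pro is in the set → true
  A/B group ∈ {C, control}: A is not in the set → false
  app build number < 497: 792 < 497 is false
  internal user: yes → true
  account age ≥ 541 days: 4264 ≥ 541 is true
  country ∈ {BR, DE, JP}: GB is not in the set → false
  client = web: web == web is true
  rollout bucket ≤ 3: 39 ≤ 3 is false
  org on allow-list: yes → true
  NOT global kill-switch active: no → true
  last request latency < 1235 ms: 4104 < 1235 is false
  user opted into beta: yes → true
  account age > 3831 days: 4264 > 3831 is true
  client ∈ {android, ios}: web is not in the set → false
  global kill-switch active: no → false
  country = AU: GB == AU is false
  NOT user opted into beta: yes → false
  last request latency ≤ 4066 ms: 4104 ≤ 4066 is false
Combine:
[1] true AND false AND false = false
[2.2] NOT true = false
[2] true AND false AND false = false
[3.1] NOT true = false
[3.2] NOT false = true
[3] false AND true = false
[4] true AND true = true
[5] false AND true = false
[6] true AND false = false
[7] false AND false = false
[8] false AND false AND false = false
[root] false OR false OR false OR true OR false OR false OR false OR false = true
Overall: true → enabled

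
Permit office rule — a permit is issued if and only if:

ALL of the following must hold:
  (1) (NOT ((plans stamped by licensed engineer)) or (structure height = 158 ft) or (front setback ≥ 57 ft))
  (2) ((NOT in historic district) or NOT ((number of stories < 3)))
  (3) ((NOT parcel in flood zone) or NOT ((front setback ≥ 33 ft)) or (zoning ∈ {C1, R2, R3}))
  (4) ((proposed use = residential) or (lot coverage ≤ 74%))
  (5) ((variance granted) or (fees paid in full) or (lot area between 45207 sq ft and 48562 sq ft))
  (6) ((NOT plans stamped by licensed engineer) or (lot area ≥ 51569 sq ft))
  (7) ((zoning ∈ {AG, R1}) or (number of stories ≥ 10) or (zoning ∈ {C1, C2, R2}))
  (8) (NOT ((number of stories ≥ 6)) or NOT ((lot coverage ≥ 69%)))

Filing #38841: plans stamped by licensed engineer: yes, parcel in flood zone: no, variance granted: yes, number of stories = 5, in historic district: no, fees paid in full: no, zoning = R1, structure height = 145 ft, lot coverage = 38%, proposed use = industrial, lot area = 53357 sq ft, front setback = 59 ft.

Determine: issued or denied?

Issued

Atomic conditions:
  plans stamped by licensed engineer: yes → true
  structure height = 158 ft: 145 == 158 is false
  front setback ≥ 57 ft: 59 ≥ 57 is true
  NOT in historic district: no → true
  number of stories < 3: 5 < 3 is false
  NOT parcel in flood zone: no → true
  front setback ≥ 33 ft: 59 ≥ 33 is true
  zoning ∈ {C1, R2, R3}: R1 is not in the set → false
  proposed use = residential: industrial == residential is false
  lot coverage ≤ 74%: 38 ≤ 74 is true
  variance granted: yes → true
  fees paid in full: no → false
  lot area between 45207 sq ft and 48562 sq ft: 53357 in [45207, 48562] is false
  NOT plans stamped by licensed engineer: yes → false
  lot area ≥ 51569 sq ft: 53357 ≥ 51569 is true
  zoning ∈ {AG, R1}: R1 is in the set → true
  number of stories ≥ 10: 5 ≥ 10 is false
  zoning ∈ {C1, C2, R2}: R1 is not in the set → false
  number of stories ≥ 6: 5 ≥ 6 is false
  lot coverage ≥ 69%: 38 ≥ 69 is false
Combine:
[1.1] NOT true = false
[1] false OR false OR true = true
[2.2] NOT false = true
[2] true OR true = true
[3.2] NOT true = false
[3] true OR false OR false = true
[4] false OR true = true
[5] true OR false OR false = true
[6] false OR true = true
[7] true OR false OR false = true
[8.1] NOT false = true
[8.2] NOT false = true
[8] true OR true = true
[root] true AND true AND true AND true AND true AND true AND true AND true = true
Overall: true → issued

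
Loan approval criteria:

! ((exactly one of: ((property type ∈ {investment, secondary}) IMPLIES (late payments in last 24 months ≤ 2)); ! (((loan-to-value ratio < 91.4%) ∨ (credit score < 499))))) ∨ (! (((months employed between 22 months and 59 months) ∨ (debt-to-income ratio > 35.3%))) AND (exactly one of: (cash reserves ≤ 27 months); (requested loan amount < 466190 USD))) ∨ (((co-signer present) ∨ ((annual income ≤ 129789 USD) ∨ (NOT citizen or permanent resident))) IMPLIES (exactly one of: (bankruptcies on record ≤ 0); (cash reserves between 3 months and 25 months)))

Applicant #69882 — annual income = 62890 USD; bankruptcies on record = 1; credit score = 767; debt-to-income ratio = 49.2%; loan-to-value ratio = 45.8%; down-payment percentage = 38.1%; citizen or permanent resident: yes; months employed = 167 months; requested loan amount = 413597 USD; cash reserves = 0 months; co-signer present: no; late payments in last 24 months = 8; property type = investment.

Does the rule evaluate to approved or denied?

Atomic conditions:
  property type ∈ {investment, secondary}: investment is in the set → true
  late payments in last 24 months ≤ 2: 8 ≤ 2 is false
  loan-to-value ratio < 91.4%: 45.8 < 91.4 is true
  credit score < 499: 767 < 499 is false
  months employed between 22 months and 59 months: 167 in [22, 59] is false
  debt-to-income ratio > 35.3%: 49.2 > 35.3 is true
  cash reserves ≤ 27 months: 0 ≤ 27 is true
  requested loan amount < 466190 USD: 413597 < 466190 is true
  co-signer present: no → false
  annual income ≤ 129789 USD: 62890 ≤ 129789 is true
  NOT citizen or permanent resident: yes → false
  bankruptcies on record ≤ 0: 1 ≤ 0 is false
  cash reserves between 3 months and 25 months: 0 in [3, 25] is false
Combine:
[1.1.1] true → false = false
[1.1.2.1] true OR false = true
[1.1.2] NOT true = false
[1.1] exactly-one(false, false) = false
[1] NOT false = true
[2.1.1] false OR true = true
[2.1] NOT true = false
[2.2] exactly-one(true, true) = false
[2] false AND false = false
[3.1.2] true OR false = true
[3.1] false OR true = true
[3.2] exactly-one(false, false) = false
[3] true → false = false
[root] true OR false OR false = true
Overall: true → approved

Approved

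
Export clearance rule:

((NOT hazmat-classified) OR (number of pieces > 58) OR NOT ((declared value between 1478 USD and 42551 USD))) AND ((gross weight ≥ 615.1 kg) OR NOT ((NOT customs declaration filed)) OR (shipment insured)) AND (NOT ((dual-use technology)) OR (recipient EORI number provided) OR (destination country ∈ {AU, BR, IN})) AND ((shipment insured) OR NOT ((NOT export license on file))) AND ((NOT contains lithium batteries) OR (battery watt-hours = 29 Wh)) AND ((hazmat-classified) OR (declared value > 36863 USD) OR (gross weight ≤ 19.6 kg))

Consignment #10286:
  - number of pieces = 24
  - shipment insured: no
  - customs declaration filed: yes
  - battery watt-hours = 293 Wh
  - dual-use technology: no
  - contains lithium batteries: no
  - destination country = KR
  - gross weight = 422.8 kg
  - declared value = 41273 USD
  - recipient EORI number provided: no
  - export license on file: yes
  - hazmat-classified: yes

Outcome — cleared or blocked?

Blocked

Atomic conditions:
  NOT hazmat-classified: yes → false
  number of pieces > 58: 24 > 58 is false
  declared value between 1478 USD and 42551 USD: 41273 in [1478, 42551] is true
  gross weight ≥ 615.1 kg: 422.8 ≥ 615.1 is false
  NOT customs declaration filed: yes → false
  shipment insured: no → false
  dual-use technology: no → false
  recipient EORI number provided: no → false
  destination country ∈ {AU, BR, IN}: KR is not in the set → false
  NOT export license on file: yes → false
  NOT contains lithium batteries: no → true
  battery watt-hours = 29 Wh: 293 == 29 is false
  hazmat-classified: yes → true
  declared value > 36863 USD: 41273 > 36863 is true
  gross weight ≤ 19.6 kg: 422.8 ≤ 19.6 is false
Combine:
[1.3] NOT true = false
[1] false OR false OR false = false
[2.2] NOT false = true
[2] false OR true OR false = true
[3.1] NOT false = true
[3] true OR false OR false = true
[4.2] NOT false = true
[4] false OR true = true
[5] true OR false = true
[6] true OR true OR false = true
[root] false AND true AND true AND true AND true AND true = false
Overall: false → blocked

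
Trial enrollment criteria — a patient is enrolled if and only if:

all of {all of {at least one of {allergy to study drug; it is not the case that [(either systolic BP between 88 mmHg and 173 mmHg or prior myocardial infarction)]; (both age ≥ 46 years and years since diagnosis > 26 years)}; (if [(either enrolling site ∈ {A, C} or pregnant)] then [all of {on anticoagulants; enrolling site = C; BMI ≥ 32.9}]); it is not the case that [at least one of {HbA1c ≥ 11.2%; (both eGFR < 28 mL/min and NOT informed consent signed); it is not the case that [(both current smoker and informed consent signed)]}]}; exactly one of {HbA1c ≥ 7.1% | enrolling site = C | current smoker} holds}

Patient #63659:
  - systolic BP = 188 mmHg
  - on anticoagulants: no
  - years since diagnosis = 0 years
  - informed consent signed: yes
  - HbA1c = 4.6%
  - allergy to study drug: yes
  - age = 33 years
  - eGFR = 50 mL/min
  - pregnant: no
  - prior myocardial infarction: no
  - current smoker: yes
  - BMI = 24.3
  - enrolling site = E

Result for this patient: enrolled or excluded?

Atomic conditions:
  allergy to study drug: yes → true
  systolic BP between 88 mmHg and 173 mmHg: 188 in [88, 173] is false
  prior myocardial infarction: no → false
  age ≥ 46 years: 33 ≥ 46 is false
  years since diagnosis > 26 years: 0 > 26 is false
  enrolling site ∈ {A, C}: E is not in the set → false
  pregnant: no → false
  on anticoagulants: no → false
  enrolling site = C: E == C is false
  BMI ≥ 32.9: 24.3 ≥ 32.9 is false
  HbA1c ≥ 11.2%: 4.6 ≥ 11.2 is false
  eGFR < 28 mL/min: 50 < 28 is false
  NOT informed consent signed: yes → false
  current smoker: yes → true
  informed consent signed: yes → true
  HbA1c ≥ 7.1%: 4.6 ≥ 7.1 is false
Combine:
[1.1.2.1] false OR false = false
[1.1.2] NOT false = true
[1.1.3] false AND false = false
[1.1] true OR true OR false = true
[1.2.1] false OR false = false
[1.2.2] false AND false AND false = false
[1.2] false → false (antecedent false ⇒ implication holds) = true
[1.3.1.2] false AND false = false
[1.3.1.3.1] true AND true = true
[1.3.1.3] NOT true = false
[1.3.1] false OR false OR false = false
[1.3] NOT false = true
[1] true AND true AND true = true
[2] exactly-one(false, false, true) = true
[root] true AND true = true
Overall: true → enrolled

Enrolled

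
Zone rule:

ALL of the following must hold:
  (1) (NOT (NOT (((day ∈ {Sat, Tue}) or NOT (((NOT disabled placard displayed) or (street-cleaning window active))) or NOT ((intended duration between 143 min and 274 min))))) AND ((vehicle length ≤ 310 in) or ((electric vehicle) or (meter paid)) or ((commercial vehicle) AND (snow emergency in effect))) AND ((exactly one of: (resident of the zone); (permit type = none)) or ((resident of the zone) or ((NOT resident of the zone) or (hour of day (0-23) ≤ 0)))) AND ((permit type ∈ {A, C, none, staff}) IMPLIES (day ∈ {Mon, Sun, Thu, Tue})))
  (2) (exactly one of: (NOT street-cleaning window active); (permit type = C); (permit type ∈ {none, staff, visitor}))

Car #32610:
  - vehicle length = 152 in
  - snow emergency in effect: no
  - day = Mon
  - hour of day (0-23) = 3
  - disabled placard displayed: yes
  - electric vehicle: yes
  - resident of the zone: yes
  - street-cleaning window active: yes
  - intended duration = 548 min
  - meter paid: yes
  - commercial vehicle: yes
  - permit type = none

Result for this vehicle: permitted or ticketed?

Permitted

Atomic conditions:
  day ∈ {Sat, Tue}: Mon is not in the set → false
  NOT disabled placard displayed: yes → false
  street-cleaning window active: yes → true
  intended duration between 143 min and 274 min: 548 in [143, 274] is false
  vehicle length ≤ 310 in: 152 ≤ 310 is true
  electric vehicle: yes → true
  meter paid: yes → true
  commercial vehicle: yes → true
  snow emergency in effect: no → false
  resident of the zone: yes → true
  permit type = none: none == none is true
  NOT resident of the zone: yes → false
  hour of day (0-23) ≤ 0: 3 ≤ 0 is false
  permit type ∈ {A, C, none, staff}: none is in the set → true
  day ∈ {Mon, Sun, Thu, Tue}: Mon is in the set → true
  NOT street-cleaning window active: yes → false
  permit type = C: none == C is false
  permit type ∈ {none, staff, visitor}: none is in the set → true
Combine:
[1.1.1.1.2.1] false OR true = true
[1.1.1.1.2] NOT true = false
[1.1.1.1.3] NOT false = true
[1.1.1.1] false OR false OR true = true
[1.1.1] NOT true = false
[1.1] NOT false = true
[1.2.2] true OR true = true
[1.2.3] true AND false = false
[1.2] true OR true OR false = true
[1.3.1] exactly-one(true, true) = false
[1.3.2.2] false OR false = false
[1.3.2] true OR false = true
[1.3] false OR true = true
[1.4] true → true = true
[1] true AND true AND true AND true = true
[2] exactly-one(false, false, true) = true
[root] true AND true = true
Overall: true → permitted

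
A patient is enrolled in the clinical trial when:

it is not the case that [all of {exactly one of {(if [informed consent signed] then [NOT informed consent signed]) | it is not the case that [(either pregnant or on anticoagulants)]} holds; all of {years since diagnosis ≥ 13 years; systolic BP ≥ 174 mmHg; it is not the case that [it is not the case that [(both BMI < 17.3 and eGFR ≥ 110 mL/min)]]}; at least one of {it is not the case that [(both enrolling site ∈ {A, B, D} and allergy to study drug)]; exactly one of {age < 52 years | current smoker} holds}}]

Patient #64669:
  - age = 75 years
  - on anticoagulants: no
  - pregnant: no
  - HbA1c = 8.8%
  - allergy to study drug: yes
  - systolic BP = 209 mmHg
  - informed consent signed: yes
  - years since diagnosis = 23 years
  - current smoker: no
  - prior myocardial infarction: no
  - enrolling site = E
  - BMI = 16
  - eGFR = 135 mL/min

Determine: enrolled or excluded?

Atomic conditions:
  informed consent signed: yes → true
  NOT informed consent signed: yes → false
  pregnant: no → false
  on anticoagulants: no → false
  years since diagnosis ≥ 13 years: 23 ≥ 13 is true
  systolic BP ≥ 174 mmHg: 209 ≥ 174 is true
  BMI < 17.3: 16 < 17.3 is true
  eGFR ≥ 110 mL/min: 135 ≥ 110 is true
  enrolling site ∈ {A, B, D}: E is not in the set → false
  allergy to study drug: yes → true
  age < 52 years: 75 < 52 is false
  current smoker: no → false
Combine:
[1.1.1] true → false = false
[1.1.2.1] false OR false = false
[1.1.2] NOT false = true
[1.1] exactly-one(false, true) = true
[1.2.3.1.1] true AND true = true
[1.2.3.1] NOT true = false
[1.2.3] NOT false = true
[1.2] true AND true AND true = true
[1.3.1.1] false AND true = false
[1.3.1] NOT false = true
[1.3.2] exactly-one(false, false) = false
[1.3] true OR false = true
[1] true AND true AND true = true
[root] NOT true = false
Overall: false → excluded

Excluded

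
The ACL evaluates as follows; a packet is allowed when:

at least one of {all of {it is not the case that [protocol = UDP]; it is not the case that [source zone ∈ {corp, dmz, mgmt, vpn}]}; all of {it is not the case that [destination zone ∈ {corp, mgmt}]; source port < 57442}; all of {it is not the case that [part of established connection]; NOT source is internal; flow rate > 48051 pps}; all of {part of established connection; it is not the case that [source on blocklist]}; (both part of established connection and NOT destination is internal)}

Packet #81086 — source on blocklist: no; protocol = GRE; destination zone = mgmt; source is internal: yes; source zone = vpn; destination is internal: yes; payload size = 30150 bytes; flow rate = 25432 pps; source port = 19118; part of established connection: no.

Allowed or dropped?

Atomic conditions:
  protocol = UDP: GRE == UDP is false
  source zone ∈ {corp, dmz, mgmt, vpn}: vpn is in the set → true
  destination zone ∈ {corp, mgmt}: mgmt is in the set → true
  source port < 57442: 19118 < 57442 is true
  part of established connection: no → false
  NOT source is internal: yes → false
  flow rate > 48051 pps: 25432 > 48051 is false
  source on blocklist: no → false
  NOT destination is internal: yes → false
Combine:
[1.1] NOT false = true
[1.2] NOT true = false
[1] true AND false = false
[2.1] NOT true = false
[2] false AND true = false
[3.1] NOT false = true
[3] true AND false AND false = false
[4.2] NOT false = true
[4] false AND true = false
[5] false AND false = false
[root] false OR false OR false OR false OR false = false
Overall: false → dropped

Dropped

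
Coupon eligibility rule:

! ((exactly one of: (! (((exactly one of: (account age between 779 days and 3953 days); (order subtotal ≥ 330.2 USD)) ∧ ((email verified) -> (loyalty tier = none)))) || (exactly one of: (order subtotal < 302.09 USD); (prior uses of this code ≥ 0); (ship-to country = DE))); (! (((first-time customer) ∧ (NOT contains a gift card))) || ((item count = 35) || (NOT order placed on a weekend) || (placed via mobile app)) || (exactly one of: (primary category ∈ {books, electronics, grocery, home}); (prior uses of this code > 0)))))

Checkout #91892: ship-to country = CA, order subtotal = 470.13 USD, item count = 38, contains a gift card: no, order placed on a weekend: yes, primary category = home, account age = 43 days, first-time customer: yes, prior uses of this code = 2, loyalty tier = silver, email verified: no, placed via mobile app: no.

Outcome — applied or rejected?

Atomic conditions:
  account age between 779 days and 3953 days: 43 in [779, 3953] is false
  order subtotal ≥ 330.2 USD: 470.13 ≥ 330.2 is true
  email verified: no → false
  loyalty tier = none: silver == none is false
  order subtotal < 302.09 USD: 470.13 < 302.09 is false
  prior uses of this code ≥ 0: 2 ≥ 0 is true
  ship-to country = DE: CA == DE is false
  first-time customer: yes → true
  NOT contains a gift card: no → true
  item count = 35: 38 == 35 is false
  NOT order placed on a weekend: yes → false
  placed via mobile app: no → false
  primary category ∈ {books, electronics, grocery, home}: home is in the set → true
  prior uses of this code > 0: 2 > 0 is true
Combine:
[1.1.1.1.1] exactly-one(false, true) = true
[1.1.1.1.2] false → false (antecedent false ⇒ implication holds) = true
[1.1.1.1] true AND true = true
[1.1.1] NOT true = false
[1.1.2] exactly-one(false, true, false) = true
[1.1] false OR true = true
[1.2.1.1] true AND true = true
[1.2.1] NOT true = false
[1.2.2] false OR false OR false = false
[1.2.3] exactly-one(true, true) = false
[1.2] false OR false OR false = false
[1] exactly-one(true, false) = true
[root] NOT true = false
Overall: false → rejected

Rejected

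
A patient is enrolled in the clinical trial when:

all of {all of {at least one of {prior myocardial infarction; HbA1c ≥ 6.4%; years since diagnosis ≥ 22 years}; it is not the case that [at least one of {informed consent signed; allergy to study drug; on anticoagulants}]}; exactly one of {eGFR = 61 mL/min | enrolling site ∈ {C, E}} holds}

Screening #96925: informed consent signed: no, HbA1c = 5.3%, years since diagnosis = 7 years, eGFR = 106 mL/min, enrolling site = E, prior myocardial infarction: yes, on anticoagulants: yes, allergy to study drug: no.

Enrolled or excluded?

Excluded

Atomic conditions:
  prior myocardial infarction: yes → true
  HbA1c ≥ 6.4%: 5.3 ≥ 6.4 is false
  years since diagnosis ≥ 22 years: 7 ≥ 22 is false
  informed consent signed: no → false
  allergy to study drug: no → false
  on anticoagulants: yes → true
  eGFR = 61 mL/min: 106 == 61 is false
  enrolling site ∈ {C, E}: E is in the set → true
Combine:
[1.1] true OR false OR false = true
[1.2.1] false OR false OR true = true
[1.2] NOT true = false
[1] true AND false = false
[2] exactly-one(false, true) = true
[root] false AND true = false
Overall: false → excluded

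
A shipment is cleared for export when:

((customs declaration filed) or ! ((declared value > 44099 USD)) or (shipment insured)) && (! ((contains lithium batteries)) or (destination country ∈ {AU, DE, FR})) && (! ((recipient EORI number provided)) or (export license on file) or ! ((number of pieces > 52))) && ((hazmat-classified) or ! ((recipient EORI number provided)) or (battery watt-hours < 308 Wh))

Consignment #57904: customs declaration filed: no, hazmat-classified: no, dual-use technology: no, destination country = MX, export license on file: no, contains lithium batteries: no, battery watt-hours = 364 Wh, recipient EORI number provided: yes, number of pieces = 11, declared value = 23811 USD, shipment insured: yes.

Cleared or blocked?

Atomic conditions:
  customs declaration filed: no → false
  declared value > 44099 USD: 23811 > 44099 is false
  shipment insured: yes → true
  contains lithium batteries: no → false
  destination country ∈ {AU, DE, FR}: MX is not in the set → false
  recipient EORI number provided: yes → true
  export license on file: no → false
  number of pieces > 52: 11 > 52 is false
  hazmat-classified: no → false
  battery watt-hours < 308 Wh: 364 < 308 is false
Combine:
[1.2] NOT false = true
[1] false OR true OR true = true
[2.1] NOT false = true
[2] true OR false = true
[3.1] NOT true = false
[3.3] NOT false = true
[3] false OR false OR true = true
[4.2] NOT true = false
[4] false OR false OR false = false
[root] true AND true AND true AND false = false
Overall: false → blocked

Blocked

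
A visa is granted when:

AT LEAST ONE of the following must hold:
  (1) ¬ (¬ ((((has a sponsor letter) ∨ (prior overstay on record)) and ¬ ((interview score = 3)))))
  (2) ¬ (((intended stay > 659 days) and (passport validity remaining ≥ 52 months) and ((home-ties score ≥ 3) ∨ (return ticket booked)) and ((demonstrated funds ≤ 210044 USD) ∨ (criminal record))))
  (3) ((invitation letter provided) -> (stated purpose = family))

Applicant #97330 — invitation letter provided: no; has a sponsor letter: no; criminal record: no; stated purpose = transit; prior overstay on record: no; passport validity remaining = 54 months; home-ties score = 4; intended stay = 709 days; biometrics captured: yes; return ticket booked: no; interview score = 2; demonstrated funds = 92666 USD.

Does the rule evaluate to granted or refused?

Atomic conditions:
  has a sponsor letter: no → false
  prior overstay on record: no → false
  interview score = 3: 2 == 3 is false
  intended stay > 659 days: 709 > 659 is true
  passport validity remaining ≥ 52 months: 54 ≥ 52 is true
  home-ties score ≥ 3: 4 ≥ 3 is true
  return ticket booked: no → false
  demonstrated funds ≤ 210044 USD: 92666 ≤ 210044 is true
  criminal record: no → false
  invitation letter provided: no → false
  stated purpose = family: transit == family is false
Combine:
[1.1.1.1] false OR false = false
[1.1.1.2] NOT false = true
[1.1.1] false AND true = false
[1.1] NOT false = true
[1] NOT true = false
[2.1.3] true OR false = true
[2.1.4] true OR false = true
[2.1] true AND true AND true AND true = true
[2] NOT true = false
[3] false → false (antecedent false ⇒ implication holds) = true
[root] false OR false OR true = true
Overall: true → granted

Granted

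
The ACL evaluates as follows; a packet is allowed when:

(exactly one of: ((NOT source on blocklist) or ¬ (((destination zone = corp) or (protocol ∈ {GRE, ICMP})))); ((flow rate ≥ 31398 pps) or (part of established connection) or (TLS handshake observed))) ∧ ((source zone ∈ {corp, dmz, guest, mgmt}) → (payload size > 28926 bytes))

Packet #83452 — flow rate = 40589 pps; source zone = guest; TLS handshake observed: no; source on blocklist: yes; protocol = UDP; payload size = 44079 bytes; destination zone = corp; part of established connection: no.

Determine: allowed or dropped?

Allowed

Atomic conditions:
  NOT source on blocklist: yes → false
  destination zone = corp: corp == corp is true
  protocol ∈ {GRE, ICMP}: UDP is not in the set → false
  flow rate ≥ 31398 pps: 40589 ≥ 31398 is true
  part of established connection: no → false
  TLS handshake observed: no → false
  source zone ∈ {corp, dmz, guest, mgmt}: guest is in the set → true
  payload size > 28926 bytes: 44079 > 28926 is true
Combine:
[1.1.2.1] true OR false = true
[1.1.2] NOT true = false
[1.1] false OR false = false
[1.2] true OR false OR false = true
[1] exactly-one(false, true) = true
[2] true → true = true
[root] true AND true = true
Overall: true → allowed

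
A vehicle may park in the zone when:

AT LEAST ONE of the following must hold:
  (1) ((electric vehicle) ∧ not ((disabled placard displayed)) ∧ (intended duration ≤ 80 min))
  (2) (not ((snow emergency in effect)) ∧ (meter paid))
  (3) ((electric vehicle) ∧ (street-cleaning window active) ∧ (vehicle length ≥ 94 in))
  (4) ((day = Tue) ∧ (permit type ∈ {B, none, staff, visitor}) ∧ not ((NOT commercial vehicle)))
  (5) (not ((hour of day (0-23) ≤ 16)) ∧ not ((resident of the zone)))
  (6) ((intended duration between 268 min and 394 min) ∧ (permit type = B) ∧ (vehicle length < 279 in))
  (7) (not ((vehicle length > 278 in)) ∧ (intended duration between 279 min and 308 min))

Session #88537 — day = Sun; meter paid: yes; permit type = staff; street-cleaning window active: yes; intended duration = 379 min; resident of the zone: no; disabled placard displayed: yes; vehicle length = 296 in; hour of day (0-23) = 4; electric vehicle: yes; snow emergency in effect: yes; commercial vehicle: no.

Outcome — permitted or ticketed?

Atomic conditions:
  electric vehicle: yes → true
  disabled placard displayed: yes → true
  intended duration ≤ 80 min: 379 ≤ 80 is false
  snow emergency in effect: yes → true
  meter paid: yes → true
  street-cleaning window active: yes → true
  vehicle length ≥ 94 in: 296 ≥ 94 is true
  day = Tue: Sun == Tue is false
  permit type ∈ {B, none, staff, visitor}: staff is in the set → true
  NOT commercial vehicle: no → true
  hour of day (0-23) ≤ 16: 4 ≤ 16 is true
  resident of the zone: no → false
  intended duration between 268 min and 394 min: 379 in [268, 394] is true
  permit type = B: staff == B is false
  vehicle length < 279 in: 296 < 279 is false
  vehicle length > 278 in: 296 > 278 is true
  intended duration between 279 min and 308 min: 379 in [279, 308] is false
Combine:
[1.2] NOT true = false
[1] true AND false AND false = false
[2.1] NOT true = false
[2] false AND true = false
[3] true AND true AND true = true
[4.3] NOT true = false
[4] false AND true AND false = false
[5.1] NOT true = false
[5.2] NOT false = true
[5] false AND true = false
[6] true AND false AND false = false
[7.1] NOT true = false
[7] false AND false = false
[root] false OR false OR true OR false OR false OR false OR false = true
Overall: true → permitted

Permitted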